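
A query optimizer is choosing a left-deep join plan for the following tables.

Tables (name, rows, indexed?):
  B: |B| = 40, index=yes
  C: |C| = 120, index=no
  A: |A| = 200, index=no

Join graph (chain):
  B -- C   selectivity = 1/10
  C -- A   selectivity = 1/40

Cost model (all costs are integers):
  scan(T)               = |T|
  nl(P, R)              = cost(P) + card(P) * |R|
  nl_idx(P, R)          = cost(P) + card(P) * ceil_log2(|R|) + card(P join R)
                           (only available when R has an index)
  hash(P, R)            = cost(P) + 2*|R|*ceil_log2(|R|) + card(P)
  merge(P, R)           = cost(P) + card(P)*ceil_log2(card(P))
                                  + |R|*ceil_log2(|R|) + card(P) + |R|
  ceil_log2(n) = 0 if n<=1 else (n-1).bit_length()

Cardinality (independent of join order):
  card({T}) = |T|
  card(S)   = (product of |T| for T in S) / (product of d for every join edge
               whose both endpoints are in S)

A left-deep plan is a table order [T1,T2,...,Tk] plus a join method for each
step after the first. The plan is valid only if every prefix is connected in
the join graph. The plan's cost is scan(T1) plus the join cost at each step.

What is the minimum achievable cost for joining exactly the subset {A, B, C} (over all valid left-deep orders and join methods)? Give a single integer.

3160

Selinger DP over subsets of {A,B,C}:
  {B}: scan cost=40, card=40
  {C}: scan cost=120, card=120
  {A}: scan cost=200, card=200
  {BC}: card=480; try (B,hash)→720, (C,merge)→1280, (B,nl_idx)→1320, (B,merge)→1360, (C,hash)→1760, (C,nl)→4840 …(+1); best=720 via (B,hash)
  {AC}: card=600; try (C,hash)→2080, (A,merge)→2880, (C,merge)→2960, (A,hash)→3440, (A,nl)→24120, (C,nl)→24200; best=2080 via (C,hash)
  {ABC}: card=2400; try (B,hash)→3160, (A,hash)→4400, (A,merge)→7320, (B,nl_idx)→8080, (B,merge)→8960, (B,nl)→26080 …(+1); best=3160 via (B,hash)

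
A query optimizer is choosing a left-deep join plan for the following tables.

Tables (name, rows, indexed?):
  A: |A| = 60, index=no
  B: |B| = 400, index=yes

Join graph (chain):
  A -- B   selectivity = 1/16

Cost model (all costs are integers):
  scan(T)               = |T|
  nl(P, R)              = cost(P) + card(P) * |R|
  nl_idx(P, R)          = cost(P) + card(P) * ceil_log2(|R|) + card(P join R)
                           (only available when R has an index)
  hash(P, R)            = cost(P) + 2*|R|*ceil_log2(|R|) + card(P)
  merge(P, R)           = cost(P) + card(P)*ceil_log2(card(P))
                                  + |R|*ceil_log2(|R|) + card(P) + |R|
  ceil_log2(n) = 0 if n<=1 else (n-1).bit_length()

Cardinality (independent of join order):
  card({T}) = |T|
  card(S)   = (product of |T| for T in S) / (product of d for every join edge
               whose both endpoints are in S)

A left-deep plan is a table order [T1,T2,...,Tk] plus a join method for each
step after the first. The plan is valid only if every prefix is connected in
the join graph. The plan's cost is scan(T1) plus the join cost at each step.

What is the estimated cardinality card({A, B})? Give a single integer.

Tables in S: A(60), B(400)
Edges inside S: A-B(d=16)
numerator = 60 * 400 = 24000
denominator = 16 = 16
card(S) = 24000 / 16 = 1500

1500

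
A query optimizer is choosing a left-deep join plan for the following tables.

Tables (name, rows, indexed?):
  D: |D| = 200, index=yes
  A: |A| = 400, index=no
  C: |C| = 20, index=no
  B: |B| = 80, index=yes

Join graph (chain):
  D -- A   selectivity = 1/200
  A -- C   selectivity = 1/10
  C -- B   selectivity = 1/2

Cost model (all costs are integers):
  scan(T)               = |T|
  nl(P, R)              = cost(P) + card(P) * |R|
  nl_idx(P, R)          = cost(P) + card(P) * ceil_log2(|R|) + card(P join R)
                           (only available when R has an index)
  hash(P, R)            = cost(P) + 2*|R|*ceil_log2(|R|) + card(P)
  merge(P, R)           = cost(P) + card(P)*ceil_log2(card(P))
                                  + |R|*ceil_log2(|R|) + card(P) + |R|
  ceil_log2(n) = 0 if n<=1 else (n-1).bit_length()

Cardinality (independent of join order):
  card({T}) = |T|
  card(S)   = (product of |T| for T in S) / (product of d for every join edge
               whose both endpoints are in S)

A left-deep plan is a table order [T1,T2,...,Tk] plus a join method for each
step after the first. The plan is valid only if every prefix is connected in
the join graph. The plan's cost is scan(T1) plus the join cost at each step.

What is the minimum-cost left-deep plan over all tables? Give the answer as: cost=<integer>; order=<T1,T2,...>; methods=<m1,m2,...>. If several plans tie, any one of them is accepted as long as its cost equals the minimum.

cost=6520; order=A,D,C,B; methods=hash,hash,hash

Selinger DP (subsets sized 1..n):
  {D}: scan cost=200, card=200
  {A}: scan cost=400, card=400
  {C}: scan cost=20, card=20
  {B}: scan cost=80, card=80
  {AD}: card=400; try (D,hash)→4000, (D,nl_idx)→4000, (A,merge)→6000, (D,merge)→6200, (A,hash)→7600, (A,nl)→80200 …(+1); best=4000 via (D,hash)
  {AC}: card=800; try (C,hash)→1000, (A,merge)→4140, (C,merge)→4520, (A,hash)→7240, (A,nl)→8020, (C,nl)→8400; best=1000 via (C,hash)
  {BC}: card=800; try (C,hash)→360, (B,merge)→780, (C,merge)→840, (B,nl_idx)→960, (B,hash)→1160, (B,nl)→1620 …(+1); best=360 via (C,hash)
  {ACD}: card=800; try (C,hash)→4600, (D,hash)→5000, (C,merge)→8120, (D,nl_idx)→8200, (D,merge)→11600, (C,nl)→12000 …(+1); best=4600 via (C,hash)
  {ABC}: card=32000; try (B,hash)→2920, (A,hash)→8360, (B,merge)→10440, (A,merge)→13160, (B,nl_idx)→38600, (B,nl)→65000 …(+1); best=2920 via (B,hash)
  {ABCD}: card=32000; try (B,hash)→6520, (B,merge)→14040, (D,hash)→38120, (B,nl_idx)→42200, (B,nl)→68600, (D,nl_idx)→290920 …(+2); best=6520 via (B,hash)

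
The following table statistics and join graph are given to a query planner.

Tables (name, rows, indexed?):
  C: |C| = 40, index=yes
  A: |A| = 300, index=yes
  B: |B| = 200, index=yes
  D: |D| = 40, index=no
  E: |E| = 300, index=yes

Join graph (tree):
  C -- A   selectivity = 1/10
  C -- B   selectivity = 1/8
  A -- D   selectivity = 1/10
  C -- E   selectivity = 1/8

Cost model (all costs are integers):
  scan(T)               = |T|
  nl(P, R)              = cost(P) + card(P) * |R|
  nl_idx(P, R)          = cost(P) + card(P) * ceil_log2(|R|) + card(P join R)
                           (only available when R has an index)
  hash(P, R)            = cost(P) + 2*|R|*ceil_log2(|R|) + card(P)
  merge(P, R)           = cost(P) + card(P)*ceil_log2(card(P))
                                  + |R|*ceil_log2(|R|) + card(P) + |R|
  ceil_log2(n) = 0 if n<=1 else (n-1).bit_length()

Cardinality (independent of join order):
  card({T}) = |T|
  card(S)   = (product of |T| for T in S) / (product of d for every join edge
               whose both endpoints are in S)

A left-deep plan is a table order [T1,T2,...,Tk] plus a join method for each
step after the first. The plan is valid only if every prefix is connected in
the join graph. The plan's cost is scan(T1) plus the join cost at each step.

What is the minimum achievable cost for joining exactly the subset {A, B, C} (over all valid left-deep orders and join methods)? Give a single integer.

Selinger DP over subsets of {A,B,C}:
  {C}: scan cost=40, card=40
  {A}: scan cost=300, card=300
  {B}: scan cost=200, card=200
  {AC}: card=1200; try (C,hash)→1080, (A,nl_idx)→1600, (C,nl_idx)→3300, (A,merge)→3320, (C,merge)→3580, (A,hash)→5480 …(+2); best=1080 via (C,hash)
  {BC}: card=1000; try (C,hash)→880, (B,nl_idx)→1360, (B,merge)→2120, (C,merge)→2280, (C,nl_idx)→2400, (B,hash)→3280 …(+2); best=880 via (C,hash)
  {ABC}: card=30000; try (B,hash)→5480, (A,hash)→7280, (A,merge)→14880, (B,merge)→17280, (A,nl_idx)→39880, (B,nl_idx)→40680 …(+2); best=5480 via (B,hash)

5480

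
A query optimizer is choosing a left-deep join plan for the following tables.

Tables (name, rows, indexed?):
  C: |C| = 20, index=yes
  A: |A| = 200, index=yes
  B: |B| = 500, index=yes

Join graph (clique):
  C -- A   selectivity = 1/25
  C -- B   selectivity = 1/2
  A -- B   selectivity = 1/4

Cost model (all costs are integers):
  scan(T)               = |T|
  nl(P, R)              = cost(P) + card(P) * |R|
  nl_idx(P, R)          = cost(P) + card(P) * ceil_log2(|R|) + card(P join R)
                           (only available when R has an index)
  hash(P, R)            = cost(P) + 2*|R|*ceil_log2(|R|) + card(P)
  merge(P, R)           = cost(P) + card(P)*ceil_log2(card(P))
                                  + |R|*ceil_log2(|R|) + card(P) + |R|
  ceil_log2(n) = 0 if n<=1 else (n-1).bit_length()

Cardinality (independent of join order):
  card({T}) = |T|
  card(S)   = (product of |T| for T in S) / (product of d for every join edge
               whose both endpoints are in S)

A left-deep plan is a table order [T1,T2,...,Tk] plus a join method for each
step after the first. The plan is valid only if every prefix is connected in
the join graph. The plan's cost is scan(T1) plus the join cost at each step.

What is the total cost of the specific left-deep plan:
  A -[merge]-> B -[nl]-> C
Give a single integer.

507000

step 1: scan A: cost=200, card=200
step 2: join B via merge
    card(P join B) = 200*500/(4) = 25000
    cost = 200 + 200*8 + 500*9 + 200 + 500 = 7000
step 3: join C via nl
    card(P join C) = 25000*20/(25*2) = 10000
    cost = 7000 + 25000*20 = 507000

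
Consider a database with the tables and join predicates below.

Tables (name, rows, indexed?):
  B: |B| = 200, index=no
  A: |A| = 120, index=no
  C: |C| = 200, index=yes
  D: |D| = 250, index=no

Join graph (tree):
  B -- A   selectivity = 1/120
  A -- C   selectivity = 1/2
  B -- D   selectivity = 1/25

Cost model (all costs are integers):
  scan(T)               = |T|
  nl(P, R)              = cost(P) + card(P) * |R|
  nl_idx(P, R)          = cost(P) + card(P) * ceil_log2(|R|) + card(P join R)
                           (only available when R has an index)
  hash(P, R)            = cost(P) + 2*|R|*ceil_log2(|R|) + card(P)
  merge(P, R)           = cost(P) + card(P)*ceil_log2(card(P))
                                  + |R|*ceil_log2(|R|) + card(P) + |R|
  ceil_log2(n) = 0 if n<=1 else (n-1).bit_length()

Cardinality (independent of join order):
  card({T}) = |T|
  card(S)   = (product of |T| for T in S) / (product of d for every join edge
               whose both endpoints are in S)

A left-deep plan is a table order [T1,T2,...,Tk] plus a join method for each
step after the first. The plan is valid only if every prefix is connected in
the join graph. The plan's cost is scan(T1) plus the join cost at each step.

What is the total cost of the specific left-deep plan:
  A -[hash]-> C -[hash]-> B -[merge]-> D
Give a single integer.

340890

step 1: scan A: cost=120, card=120
step 2: join C via hash
    card(P join C) = 120*200/(2) = 12000
    cost = 120 + 2*200*8 + 120 = 3440
step 3: join B via hash
    card(P join B) = 12000*200/(120) = 20000
    cost = 3440 + 2*200*8 + 12000 = 18640
step 4: join D via merge
    card(P join D) = 20000*250/(25) = 200000
    cost = 18640 + 20000*15 + 250*8 + 20000 + 250 = 340890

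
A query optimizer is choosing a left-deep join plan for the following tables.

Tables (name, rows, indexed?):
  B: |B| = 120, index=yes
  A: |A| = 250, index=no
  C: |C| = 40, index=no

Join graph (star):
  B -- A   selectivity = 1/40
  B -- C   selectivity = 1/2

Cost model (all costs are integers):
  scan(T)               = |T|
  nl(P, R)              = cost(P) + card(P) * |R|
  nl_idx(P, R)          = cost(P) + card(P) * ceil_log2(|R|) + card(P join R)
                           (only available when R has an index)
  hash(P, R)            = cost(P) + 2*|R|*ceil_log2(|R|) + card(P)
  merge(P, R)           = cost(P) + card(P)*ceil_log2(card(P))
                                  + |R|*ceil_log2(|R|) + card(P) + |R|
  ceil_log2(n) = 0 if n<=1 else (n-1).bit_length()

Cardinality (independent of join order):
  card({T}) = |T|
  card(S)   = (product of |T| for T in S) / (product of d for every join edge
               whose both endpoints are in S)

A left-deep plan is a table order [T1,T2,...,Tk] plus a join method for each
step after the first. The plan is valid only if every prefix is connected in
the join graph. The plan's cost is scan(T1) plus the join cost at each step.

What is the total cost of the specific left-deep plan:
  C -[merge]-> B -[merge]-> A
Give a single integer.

step 1: scan C: cost=40, card=40
step 2: join B via merge
    card(P join B) = 40*120/(2) = 2400
    cost = 40 + 40*6 + 120*7 + 40 + 120 = 1280
step 3: join A via merge
    card(P join A) = 2400*250/(40) = 15000
    cost = 1280 + 2400*12 + 250*8 + 2400 + 250 = 34730

34730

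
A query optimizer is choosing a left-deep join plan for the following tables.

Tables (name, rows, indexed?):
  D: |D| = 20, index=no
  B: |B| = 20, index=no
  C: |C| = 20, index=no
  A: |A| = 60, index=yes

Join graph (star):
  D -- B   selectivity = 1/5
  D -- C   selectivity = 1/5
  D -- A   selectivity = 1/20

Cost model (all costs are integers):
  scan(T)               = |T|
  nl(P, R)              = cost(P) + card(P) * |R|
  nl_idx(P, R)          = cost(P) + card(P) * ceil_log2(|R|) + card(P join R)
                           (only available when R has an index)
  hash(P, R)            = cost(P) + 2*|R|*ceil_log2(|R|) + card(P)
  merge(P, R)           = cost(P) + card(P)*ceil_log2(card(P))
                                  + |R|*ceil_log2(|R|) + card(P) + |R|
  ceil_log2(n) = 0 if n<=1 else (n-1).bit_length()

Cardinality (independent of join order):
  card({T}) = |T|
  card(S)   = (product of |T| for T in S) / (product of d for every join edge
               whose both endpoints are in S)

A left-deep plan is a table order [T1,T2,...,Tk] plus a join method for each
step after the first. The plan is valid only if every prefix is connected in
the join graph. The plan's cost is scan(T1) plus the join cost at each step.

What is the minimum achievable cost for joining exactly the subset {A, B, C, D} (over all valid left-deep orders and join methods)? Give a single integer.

900

Selinger DP over subsets of {A,B,C,D}:
  {D}: scan cost=20, card=20
  {B}: scan cost=20, card=20
  {C}: scan cost=20, card=20
  {A}: scan cost=60, card=60
  {BD}: card=80; try (D,hash)→240, (B,hash)→240, (D,merge)→260, (B,merge)→260, (D,nl)→420, (B,nl)→420; best=240 via (D,hash)
  {CD}: card=80; try (D,hash)→240, (C,hash)→240, (D,merge)→260, (C,merge)→260, (D,nl)→420, (C,nl)→420; best=240 via (D,hash)
  {AD}: card=60; try (A,nl_idx)→200, (D,hash)→320, (A,merge)→560, (D,merge)→600, (A,hash)→760, (A,nl)→1220 …(+1); best=200 via (A,nl_idx)
  {BCD}: card=320; try (C,hash)→520, (B,hash)→520, (C,merge)→1000, (B,merge)→1000, (C,nl)→1840, (B,nl)→1840; best=520 via (C,hash)
  {ABD}: card=240; try (B,hash)→460, (B,merge)→740, (A,nl_idx)→960, (A,hash)→1040, (A,merge)→1300, (B,nl)→1400 …(+1); best=460 via (B,hash)
  {ACD}: card=240; try (C,hash)→460, (C,merge)→740, (A,nl_idx)→960, (A,hash)→1040, (A,merge)→1300, (C,nl)→1400 …(+1); best=460 via (C,hash)
  {ABCD}: card=960; try (C,hash)→900, (B,hash)→900, (A,hash)→1560, (C,merge)→2740, (B,merge)→2740, (A,nl_idx)→3400 …(+4); best=900 via (C,hash)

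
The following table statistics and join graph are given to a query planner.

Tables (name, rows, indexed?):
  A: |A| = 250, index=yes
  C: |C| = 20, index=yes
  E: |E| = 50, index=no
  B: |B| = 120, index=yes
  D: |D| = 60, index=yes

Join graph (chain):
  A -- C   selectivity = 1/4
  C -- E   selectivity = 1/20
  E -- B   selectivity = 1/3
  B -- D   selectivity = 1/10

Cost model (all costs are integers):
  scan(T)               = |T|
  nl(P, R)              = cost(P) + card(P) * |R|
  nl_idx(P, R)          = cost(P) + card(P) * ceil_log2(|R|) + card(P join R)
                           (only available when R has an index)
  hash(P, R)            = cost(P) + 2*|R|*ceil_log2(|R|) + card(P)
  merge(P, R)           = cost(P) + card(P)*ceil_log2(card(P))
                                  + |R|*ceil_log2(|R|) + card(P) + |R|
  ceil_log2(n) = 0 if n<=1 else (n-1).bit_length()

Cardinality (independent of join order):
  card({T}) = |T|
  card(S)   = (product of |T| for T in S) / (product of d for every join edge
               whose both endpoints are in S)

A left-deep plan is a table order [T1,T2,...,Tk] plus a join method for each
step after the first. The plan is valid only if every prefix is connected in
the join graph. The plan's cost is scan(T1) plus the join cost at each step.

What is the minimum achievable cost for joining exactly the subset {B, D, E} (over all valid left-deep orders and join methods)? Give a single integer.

Selinger DP over subsets of {B,D,E}:
  {E}: scan cost=50, card=50
  {B}: scan cost=120, card=120
  {D}: scan cost=60, card=60
  {BE}: card=2000; try (E,hash)→840, (B,merge)→1360, (E,merge)→1430, (B,hash)→1780, (B,nl_idx)→2400, (B,nl)→6050 …(+1); best=840 via (E,hash)
  {BD}: card=720; try (D,hash)→960, (B,nl_idx)→1200, (B,merge)→1440, (D,merge)→1500, (D,nl_idx)→1560, (B,hash)→1800 …(+2); best=960 via (D,hash)
  {BDE}: card=12000; try (E,hash)→2280, (D,hash)→3560, (E,merge)→9230, (D,nl_idx)→24840, (D,merge)→25260, (E,nl)→36960 …(+1); best=2280 via (E,hash)

2280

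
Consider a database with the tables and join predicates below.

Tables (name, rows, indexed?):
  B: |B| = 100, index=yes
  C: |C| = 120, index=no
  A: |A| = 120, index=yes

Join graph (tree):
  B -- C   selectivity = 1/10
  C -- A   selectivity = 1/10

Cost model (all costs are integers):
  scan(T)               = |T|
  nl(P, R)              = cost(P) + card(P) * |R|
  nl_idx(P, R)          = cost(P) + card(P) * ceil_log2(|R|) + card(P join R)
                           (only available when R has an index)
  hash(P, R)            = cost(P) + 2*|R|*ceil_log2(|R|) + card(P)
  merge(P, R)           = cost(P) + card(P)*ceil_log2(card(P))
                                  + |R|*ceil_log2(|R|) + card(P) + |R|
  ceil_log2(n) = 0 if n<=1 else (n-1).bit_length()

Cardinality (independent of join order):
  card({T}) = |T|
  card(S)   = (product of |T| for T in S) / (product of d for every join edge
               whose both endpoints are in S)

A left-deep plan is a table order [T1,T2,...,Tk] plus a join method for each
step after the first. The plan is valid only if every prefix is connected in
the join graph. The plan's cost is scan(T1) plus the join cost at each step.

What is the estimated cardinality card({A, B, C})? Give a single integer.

Tables in S: A(120), B(100), C(120)
Edges inside S: B-C(d=10), C-A(d=10)
numerator = 120 * 100 * 120 = 1440000
denominator = 10 * 10 = 100
card(S) = 1440000 / 100 = 14400

14400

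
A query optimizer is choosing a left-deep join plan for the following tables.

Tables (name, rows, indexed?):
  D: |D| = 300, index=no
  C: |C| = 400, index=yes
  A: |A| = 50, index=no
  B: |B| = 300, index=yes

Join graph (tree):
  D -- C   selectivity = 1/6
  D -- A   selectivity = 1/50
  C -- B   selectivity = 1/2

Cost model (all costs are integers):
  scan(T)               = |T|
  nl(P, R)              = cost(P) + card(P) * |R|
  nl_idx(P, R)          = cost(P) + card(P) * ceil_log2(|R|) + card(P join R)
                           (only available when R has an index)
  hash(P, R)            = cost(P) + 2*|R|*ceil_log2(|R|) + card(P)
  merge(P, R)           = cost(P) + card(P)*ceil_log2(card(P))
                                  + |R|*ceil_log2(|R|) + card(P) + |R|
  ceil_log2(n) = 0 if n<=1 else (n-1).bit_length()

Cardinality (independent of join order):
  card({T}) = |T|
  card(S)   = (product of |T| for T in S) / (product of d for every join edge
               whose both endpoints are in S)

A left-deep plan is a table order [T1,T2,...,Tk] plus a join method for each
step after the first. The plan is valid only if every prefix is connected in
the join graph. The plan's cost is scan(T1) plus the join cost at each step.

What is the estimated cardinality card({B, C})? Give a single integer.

Tables in S: B(300), C(400)
Edges inside S: C-B(d=2)
numerator = 300 * 400 = 120000
denominator = 2 = 2
card(S) = 120000 / 2 = 60000

60000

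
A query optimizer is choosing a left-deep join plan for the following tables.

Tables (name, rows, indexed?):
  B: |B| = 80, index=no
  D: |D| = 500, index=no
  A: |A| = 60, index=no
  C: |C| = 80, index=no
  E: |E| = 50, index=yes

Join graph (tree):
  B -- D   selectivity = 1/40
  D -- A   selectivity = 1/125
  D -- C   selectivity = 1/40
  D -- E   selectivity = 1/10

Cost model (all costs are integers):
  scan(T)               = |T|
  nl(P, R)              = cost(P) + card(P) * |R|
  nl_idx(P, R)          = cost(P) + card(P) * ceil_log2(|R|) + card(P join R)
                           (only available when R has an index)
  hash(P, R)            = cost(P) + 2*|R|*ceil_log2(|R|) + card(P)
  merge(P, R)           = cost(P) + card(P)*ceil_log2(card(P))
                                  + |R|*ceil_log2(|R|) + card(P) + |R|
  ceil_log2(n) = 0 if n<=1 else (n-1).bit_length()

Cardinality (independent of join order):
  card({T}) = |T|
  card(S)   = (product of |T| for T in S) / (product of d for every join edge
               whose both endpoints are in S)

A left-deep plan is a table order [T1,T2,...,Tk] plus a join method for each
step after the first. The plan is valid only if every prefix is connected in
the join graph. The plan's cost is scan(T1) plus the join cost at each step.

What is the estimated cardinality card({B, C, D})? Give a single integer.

Tables in S: B(80), C(80), D(500)
Edges inside S: B-D(d=40), D-C(d=40)
numerator = 80 * 80 * 500 = 3200000
denominator = 40 * 40 = 1600
card(S) = 3200000 / 1600 = 2000

2000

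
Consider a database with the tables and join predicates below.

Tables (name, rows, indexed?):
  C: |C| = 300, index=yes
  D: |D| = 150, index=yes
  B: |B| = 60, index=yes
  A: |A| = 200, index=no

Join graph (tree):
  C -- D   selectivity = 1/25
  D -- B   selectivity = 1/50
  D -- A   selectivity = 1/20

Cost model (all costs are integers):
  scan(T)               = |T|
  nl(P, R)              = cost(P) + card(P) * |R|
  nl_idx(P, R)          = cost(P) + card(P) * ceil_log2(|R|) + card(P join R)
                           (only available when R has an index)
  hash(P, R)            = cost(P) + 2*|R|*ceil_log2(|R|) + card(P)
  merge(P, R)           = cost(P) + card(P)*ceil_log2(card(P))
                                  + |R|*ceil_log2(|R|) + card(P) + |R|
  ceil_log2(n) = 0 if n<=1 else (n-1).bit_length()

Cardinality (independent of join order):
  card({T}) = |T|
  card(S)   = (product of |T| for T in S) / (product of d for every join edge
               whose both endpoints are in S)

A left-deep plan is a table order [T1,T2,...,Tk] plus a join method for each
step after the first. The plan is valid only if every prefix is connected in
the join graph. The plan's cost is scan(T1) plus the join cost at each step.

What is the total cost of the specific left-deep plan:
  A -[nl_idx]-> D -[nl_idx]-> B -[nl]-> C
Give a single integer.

554100

step 1: scan A: cost=200, card=200
step 2: join D via nl_idx
    card(P join D) = 200*150/(20) = 1500
    cost = 200 + 200*8 + 1500 = 3300
step 3: join B via nl_idx
    card(P join B) = 1500*60/(50) = 1800
    cost = 3300 + 1500*6 + 1800 = 14100
step 4: join C via nl
    card(P join C) = 1800*300/(25) = 21600
    cost = 14100 + 1800*300 = 554100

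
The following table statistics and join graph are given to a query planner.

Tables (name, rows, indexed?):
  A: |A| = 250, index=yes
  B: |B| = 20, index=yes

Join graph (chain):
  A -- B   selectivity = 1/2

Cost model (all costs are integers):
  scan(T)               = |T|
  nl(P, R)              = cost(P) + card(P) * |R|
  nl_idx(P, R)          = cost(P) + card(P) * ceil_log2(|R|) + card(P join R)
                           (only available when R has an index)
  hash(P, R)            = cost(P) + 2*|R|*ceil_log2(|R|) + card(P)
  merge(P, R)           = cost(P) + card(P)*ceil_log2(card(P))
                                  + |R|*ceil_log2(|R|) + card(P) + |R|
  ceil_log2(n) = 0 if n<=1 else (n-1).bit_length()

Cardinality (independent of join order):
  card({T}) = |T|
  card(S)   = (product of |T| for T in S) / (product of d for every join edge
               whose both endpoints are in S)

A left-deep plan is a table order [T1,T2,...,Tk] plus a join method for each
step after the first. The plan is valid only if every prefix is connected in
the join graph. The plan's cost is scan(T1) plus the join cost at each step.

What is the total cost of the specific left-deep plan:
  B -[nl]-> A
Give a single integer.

5020

step 1: scan B: cost=20, card=20
step 2: join A via nl
    card(P join A) = 20*250/(2) = 2500
    cost = 20 + 20*250 = 5020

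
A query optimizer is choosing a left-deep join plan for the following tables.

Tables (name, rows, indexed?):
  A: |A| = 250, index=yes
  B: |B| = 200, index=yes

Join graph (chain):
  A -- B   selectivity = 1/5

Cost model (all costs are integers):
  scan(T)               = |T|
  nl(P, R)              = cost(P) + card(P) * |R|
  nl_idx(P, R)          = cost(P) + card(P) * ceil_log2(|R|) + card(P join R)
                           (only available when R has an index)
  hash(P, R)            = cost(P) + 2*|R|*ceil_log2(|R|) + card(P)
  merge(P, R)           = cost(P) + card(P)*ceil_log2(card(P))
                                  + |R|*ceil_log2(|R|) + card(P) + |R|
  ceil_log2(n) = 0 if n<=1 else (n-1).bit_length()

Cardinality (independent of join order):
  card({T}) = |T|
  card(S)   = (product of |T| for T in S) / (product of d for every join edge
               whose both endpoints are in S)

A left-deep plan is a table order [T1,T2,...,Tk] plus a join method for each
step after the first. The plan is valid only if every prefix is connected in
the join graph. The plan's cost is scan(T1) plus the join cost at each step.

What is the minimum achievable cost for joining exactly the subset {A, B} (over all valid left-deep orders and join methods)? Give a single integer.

Selinger DP over subsets of {A,B}:
  {A}: scan cost=250, card=250
  {B}: scan cost=200, card=200
  {AB}: card=10000; try (B,hash)→3700, (A,merge)→4250, (B,merge)→4300, (A,hash)→4400, (A,nl_idx)→11800, (B,nl_idx)→12250 …(+2); best=3700 via (B,hash)

3700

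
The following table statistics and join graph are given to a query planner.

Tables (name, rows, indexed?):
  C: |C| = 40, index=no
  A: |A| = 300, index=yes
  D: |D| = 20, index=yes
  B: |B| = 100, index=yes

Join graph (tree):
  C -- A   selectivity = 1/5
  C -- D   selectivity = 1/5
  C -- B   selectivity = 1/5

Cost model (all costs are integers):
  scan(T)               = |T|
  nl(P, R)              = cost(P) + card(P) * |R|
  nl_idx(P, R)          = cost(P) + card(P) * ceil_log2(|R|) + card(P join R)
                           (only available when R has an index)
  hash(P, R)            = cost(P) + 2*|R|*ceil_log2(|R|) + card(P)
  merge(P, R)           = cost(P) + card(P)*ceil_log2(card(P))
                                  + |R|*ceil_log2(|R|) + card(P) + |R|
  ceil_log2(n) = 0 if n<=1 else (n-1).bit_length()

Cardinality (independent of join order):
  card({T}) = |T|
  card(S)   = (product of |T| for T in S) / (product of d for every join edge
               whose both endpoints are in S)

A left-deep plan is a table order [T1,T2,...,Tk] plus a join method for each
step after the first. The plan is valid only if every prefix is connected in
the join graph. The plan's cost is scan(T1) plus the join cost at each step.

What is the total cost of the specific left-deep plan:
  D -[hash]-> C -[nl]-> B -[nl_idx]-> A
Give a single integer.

237320

step 1: scan D: cost=20, card=20
step 2: join C via hash
    card(P join C) = 20*40/(5) = 160
    cost = 20 + 2*40*6 + 20 = 520
step 3: join B via nl
    card(P join B) = 160*100/(5) = 3200
    cost = 520 + 160*100 = 16520
step 4: join A via nl_idx
    card(P join A) = 3200*300/(5) = 192000
    cost = 16520 + 3200*9 + 192000 = 237320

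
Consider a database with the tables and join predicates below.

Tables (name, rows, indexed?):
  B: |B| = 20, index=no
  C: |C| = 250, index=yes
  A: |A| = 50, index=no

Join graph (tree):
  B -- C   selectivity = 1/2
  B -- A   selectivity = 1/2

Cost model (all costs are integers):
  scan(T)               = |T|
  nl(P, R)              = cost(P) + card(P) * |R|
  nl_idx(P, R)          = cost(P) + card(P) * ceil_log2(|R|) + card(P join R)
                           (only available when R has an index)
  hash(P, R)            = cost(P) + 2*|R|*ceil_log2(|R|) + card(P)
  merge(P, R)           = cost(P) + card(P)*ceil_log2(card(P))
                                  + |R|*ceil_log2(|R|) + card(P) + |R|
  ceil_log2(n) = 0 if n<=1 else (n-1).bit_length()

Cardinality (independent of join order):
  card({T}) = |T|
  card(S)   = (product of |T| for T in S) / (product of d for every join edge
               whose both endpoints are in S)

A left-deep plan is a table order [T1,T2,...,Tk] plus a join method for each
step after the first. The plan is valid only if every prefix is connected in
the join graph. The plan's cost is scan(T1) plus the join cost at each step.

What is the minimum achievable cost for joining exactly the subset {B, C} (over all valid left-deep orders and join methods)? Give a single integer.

Selinger DP over subsets of {B,C}:
  {B}: scan cost=20, card=20
  {C}: scan cost=250, card=250
  {BC}: card=2500; try (B,hash)→700, (C,merge)→2390, (B,merge)→2620, (C,nl_idx)→2680, (C,hash)→4040, (C,nl)→5020 …(+1); best=700 via (B,hash)

700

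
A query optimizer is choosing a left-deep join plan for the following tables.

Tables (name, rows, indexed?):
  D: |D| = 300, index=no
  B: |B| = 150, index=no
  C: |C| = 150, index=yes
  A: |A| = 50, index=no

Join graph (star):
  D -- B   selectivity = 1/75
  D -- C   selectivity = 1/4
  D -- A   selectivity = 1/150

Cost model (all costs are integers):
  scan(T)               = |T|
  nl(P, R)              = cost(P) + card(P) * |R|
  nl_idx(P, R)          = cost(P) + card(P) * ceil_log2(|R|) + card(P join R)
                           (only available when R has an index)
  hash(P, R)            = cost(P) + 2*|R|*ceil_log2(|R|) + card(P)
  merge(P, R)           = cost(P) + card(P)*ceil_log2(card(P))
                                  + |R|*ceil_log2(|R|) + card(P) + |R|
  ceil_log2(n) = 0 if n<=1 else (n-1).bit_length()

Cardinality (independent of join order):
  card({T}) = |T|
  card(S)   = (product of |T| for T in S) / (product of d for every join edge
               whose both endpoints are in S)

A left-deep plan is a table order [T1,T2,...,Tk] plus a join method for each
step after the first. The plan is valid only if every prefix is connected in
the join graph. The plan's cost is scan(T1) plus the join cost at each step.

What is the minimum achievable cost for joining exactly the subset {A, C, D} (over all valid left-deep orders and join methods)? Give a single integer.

Selinger DP over subsets of {A,C,D}:
  {D}: scan cost=300, card=300
  {C}: scan cost=150, card=150
  {A}: scan cost=50, card=50
  {CD}: card=11250; try (C,hash)→3000, (D,merge)→4500, (C,merge)→4650, (D,hash)→5700, (C,nl_idx)→13950, (D,nl)→45150 …(+1); best=3000 via (C,hash)
  {AD}: card=100; try (A,hash)→1200, (D,merge)→3400, (A,merge)→3650, (D,hash)→5500, (D,nl)→15050, (A,nl)→15300; best=1200 via (A,hash)
  {ACD}: card=3750; try (C,merge)→3350, (C,hash)→3700, (C,nl_idx)→5750, (A,hash)→14850, (C,nl)→16200, (A,merge)→172100 …(+1); best=3350 via (C,merge)

3350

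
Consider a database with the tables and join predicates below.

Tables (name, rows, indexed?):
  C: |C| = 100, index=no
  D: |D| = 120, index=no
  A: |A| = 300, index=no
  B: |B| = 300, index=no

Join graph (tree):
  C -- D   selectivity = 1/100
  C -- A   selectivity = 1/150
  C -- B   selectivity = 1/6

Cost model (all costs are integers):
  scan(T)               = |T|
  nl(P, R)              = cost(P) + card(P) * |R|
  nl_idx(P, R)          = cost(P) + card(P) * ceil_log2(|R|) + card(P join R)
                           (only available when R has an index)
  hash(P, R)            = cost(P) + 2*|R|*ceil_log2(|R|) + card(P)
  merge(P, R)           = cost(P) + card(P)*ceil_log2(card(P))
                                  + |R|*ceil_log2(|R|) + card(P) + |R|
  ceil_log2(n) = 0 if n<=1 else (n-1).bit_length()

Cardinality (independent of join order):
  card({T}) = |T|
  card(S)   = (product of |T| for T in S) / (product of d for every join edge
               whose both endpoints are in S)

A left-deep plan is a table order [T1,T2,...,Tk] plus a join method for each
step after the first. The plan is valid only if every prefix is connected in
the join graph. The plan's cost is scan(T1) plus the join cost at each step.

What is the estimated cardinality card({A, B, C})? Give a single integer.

Tables in S: A(300), B(300), C(100)
Edges inside S: C-A(d=150), C-B(d=6)
numerator = 300 * 300 * 100 = 9000000
denominator = 150 * 6 = 900
card(S) = 9000000 / 900 = 10000

10000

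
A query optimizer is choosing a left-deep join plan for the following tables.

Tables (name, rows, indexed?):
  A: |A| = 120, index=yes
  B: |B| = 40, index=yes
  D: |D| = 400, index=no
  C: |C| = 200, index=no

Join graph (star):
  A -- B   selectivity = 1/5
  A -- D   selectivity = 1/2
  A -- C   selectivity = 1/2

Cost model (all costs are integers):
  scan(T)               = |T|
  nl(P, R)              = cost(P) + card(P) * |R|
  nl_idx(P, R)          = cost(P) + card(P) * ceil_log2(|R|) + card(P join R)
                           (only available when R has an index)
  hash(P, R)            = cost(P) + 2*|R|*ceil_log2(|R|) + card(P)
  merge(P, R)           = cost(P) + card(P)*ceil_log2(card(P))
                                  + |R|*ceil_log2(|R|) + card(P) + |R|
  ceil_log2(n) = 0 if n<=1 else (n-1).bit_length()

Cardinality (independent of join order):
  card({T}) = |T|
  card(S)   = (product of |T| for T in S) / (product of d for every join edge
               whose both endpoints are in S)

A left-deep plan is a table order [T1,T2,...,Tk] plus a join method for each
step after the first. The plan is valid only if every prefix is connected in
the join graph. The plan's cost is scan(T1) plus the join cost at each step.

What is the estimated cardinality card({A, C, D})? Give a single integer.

Tables in S: A(120), C(200), D(400)
Edges inside S: A-D(d=2), A-C(d=2)
numerator = 120 * 200 * 400 = 9600000
denominator = 2 * 2 = 4
card(S) = 9600000 / 4 = 2400000

2400000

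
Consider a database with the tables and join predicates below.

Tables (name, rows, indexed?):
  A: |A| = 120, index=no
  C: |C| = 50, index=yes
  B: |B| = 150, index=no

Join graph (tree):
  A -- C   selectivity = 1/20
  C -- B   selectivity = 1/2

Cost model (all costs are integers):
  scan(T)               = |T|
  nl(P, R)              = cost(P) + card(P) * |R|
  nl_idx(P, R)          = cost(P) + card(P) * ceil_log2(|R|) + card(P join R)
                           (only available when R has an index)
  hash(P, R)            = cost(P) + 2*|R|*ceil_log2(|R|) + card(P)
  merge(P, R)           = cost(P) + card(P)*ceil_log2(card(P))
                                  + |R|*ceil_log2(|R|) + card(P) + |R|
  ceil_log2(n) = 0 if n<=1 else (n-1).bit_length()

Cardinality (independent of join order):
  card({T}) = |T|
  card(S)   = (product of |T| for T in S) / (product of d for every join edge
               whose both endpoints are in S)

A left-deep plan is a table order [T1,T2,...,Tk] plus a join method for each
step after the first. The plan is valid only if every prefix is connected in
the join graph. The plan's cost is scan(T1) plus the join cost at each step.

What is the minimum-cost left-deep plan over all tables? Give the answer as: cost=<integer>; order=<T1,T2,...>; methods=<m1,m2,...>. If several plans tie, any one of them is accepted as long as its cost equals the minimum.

Selinger DP (subsets sized 1..n):
  {A}: scan cost=120, card=120
  {C}: scan cost=50, card=50
  {B}: scan cost=150, card=150
  {AC}: card=300; try (C,hash)→840, (C,nl_idx)→1140, (A,merge)→1360, (C,merge)→1430, (A,hash)→1780, (A,nl)→6050 …(+1); best=840 via (C,hash)
  {BC}: card=3750; try (C,hash)→900, (B,merge)→1750, (C,merge)→1850, (B,hash)→2500, (C,nl_idx)→4800, (B,nl)→7550 …(+1); best=900 via (C,hash)
  {ABC}: card=22500; try (B,hash)→3540, (B,merge)→5190, (A,hash)→6330, (B,nl)→45840, (A,merge)→50610, (A,nl)→450900; best=3540 via (B,hash)

cost=3540; order=A,C,B; methods=hash,hash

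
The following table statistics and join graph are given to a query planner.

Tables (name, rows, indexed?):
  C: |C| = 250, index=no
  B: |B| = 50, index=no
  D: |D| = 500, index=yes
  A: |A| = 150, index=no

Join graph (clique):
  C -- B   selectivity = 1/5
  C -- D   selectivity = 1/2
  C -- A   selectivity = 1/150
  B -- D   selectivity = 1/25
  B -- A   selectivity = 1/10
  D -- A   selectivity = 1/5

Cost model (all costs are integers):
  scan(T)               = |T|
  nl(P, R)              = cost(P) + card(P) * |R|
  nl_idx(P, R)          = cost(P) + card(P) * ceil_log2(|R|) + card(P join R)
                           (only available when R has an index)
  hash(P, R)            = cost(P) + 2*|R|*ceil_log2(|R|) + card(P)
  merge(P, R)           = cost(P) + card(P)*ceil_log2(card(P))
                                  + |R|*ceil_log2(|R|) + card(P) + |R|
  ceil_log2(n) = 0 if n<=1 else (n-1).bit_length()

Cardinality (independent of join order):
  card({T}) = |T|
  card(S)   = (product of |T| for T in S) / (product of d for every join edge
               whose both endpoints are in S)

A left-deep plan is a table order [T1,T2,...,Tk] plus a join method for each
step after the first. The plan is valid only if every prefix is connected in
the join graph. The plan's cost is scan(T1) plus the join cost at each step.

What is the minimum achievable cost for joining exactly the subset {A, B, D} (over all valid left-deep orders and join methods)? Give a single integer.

4900

Selinger DP over subsets of {A,B,D}:
  {B}: scan cost=50, card=50
  {D}: scan cost=500, card=500
  {A}: scan cost=150, card=150
  {BD}: card=1000; try (D,nl_idx)→1500, (B,hash)→1600, (D,merge)→5400, (B,merge)→5850, (D,hash)→9100, (D,nl)→25050 …(+1); best=1500 via (D,nl_idx)
  {AB}: card=750; try (B,hash)→900, (A,merge)→1750, (B,merge)→1850, (A,hash)→2500, (A,nl)→7550, (B,nl)→7650; best=900 via (B,hash)
  {AD}: card=15000; try (A,hash)→3400, (D,merge)→6500, (A,merge)→6850, (D,hash)→9300, (D,nl_idx)→16500, (D,nl)→75150 …(+1); best=3400 via (A,hash)
  {ABD}: card=3000; try (A,hash)→4900, (D,hash)→10650, (D,nl_idx)→10650, (A,merge)→13850, (D,merge)→14150, (B,hash)→19000 …(+4); best=4900 via (A,hash)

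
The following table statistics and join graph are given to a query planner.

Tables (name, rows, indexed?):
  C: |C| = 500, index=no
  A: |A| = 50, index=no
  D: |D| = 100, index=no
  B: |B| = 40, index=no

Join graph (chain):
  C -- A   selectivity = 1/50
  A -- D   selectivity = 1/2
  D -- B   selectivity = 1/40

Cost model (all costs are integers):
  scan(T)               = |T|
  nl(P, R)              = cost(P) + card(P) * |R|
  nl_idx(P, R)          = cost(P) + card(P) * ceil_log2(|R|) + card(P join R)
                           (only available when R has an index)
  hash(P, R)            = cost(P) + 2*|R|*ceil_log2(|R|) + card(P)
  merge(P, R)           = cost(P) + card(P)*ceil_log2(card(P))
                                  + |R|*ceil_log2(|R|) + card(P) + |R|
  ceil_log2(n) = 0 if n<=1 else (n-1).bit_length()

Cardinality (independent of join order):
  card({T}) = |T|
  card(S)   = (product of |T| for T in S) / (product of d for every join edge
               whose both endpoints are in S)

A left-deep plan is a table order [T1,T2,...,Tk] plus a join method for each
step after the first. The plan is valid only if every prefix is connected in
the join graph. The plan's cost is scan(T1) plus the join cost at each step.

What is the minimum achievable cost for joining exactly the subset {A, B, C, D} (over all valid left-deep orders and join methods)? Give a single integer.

Selinger DP over subsets of {A,B,C,D}:
  {C}: scan cost=500, card=500
  {A}: scan cost=50, card=50
  {D}: scan cost=100, card=100
  {B}: scan cost=40, card=40
  {AC}: card=500; try (A,hash)→1600, (C,merge)→5400, (A,merge)→5850, (C,hash)→9100, (C,nl)→25050, (A,nl)→25500; best=1600 via (A,hash)
  {AD}: card=2500; try (A,hash)→800, (D,merge)→1200, (A,merge)→1250, (D,hash)→1500, (D,nl)→5050, (A,nl)→5100; best=800 via (A,hash)
  {BD}: card=100; try (B,hash)→680, (D,merge)→1120, (B,merge)→1180, (D,hash)→1480, (D,nl)→4040, (B,nl)→4100; best=680 via (B,hash)
  {ACD}: card=25000; try (D,hash)→3500, (D,merge)→7400, (C,hash)→12300, (C,merge)→38300, (D,nl)→51600, (C,nl)→1250800; best=3500 via (D,hash)
  {ABD}: card=2500; try (A,hash)→1380, (A,merge)→1830, (B,hash)→3780, (A,nl)→5680, (B,merge)→33580, (B,nl)→100800; best=1380 via (A,hash)
  {ABCD}: card=25000; try (C,hash)→12880, (B,hash)→28980, (C,merge)→38880, (B,merge)→403780, (B,nl)→1003500, (C,nl)→1251380; best=12880 via (C,hash)

12880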